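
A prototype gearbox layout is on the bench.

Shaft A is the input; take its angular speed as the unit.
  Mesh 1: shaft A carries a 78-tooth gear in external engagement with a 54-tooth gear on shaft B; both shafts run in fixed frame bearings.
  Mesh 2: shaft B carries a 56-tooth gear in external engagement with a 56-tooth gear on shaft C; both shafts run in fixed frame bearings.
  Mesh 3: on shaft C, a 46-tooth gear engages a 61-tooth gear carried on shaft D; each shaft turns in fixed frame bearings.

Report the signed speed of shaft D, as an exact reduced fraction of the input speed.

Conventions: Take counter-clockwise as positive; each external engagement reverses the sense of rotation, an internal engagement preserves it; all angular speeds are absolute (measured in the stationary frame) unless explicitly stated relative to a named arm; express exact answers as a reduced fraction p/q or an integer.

3-mesh fixed-axis compound train (all bearings frame-fixed)
mesh 1 [78T→54T]: |ω|/ω_in = 1×78/54 = 13/9, sense flips to −
mesh 2 [56T→56T]: |ω|/ω_in = (13/9)×56/56 = 13/9, sense flips to +
mesh 3 [46T→61T]: |ω|/ω_in = (13/9)×46/61 = 598/549, sense flips to −
signed output speed (× input speed) = -598/549

-598/549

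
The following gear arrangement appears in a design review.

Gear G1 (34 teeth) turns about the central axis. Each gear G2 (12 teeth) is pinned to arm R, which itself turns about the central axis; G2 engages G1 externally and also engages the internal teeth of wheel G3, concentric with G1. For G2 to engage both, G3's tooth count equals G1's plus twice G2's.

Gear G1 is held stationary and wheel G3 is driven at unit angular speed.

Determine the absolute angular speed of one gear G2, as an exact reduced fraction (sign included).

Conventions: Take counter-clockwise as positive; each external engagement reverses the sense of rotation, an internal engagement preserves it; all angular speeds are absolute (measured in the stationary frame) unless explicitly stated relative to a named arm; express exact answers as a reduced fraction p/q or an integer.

class = planetary set [G3 = 34+2·12 = 58; Willis about the carrier]
ring teeth: 34 + 2·12 = 58
34(ω_sun−ω_arm) = −58(ω_ring−ω_arm),  ω_sun = 0, ω_ring = 1
34(0−ω_arm) = −58(1−ω_arm)  ⇒  92·ω_arm = 58  ⇒  ω_arm = 29/46
sun–planet mesh: 34·(0−29/46) = −12·(ω_p−ω_arm)  ⇒  ω_p−ω_arm = 493/276
ω_p = 29/46 + 493/276 = 29/12
exact speed ratio = 29/12

29/12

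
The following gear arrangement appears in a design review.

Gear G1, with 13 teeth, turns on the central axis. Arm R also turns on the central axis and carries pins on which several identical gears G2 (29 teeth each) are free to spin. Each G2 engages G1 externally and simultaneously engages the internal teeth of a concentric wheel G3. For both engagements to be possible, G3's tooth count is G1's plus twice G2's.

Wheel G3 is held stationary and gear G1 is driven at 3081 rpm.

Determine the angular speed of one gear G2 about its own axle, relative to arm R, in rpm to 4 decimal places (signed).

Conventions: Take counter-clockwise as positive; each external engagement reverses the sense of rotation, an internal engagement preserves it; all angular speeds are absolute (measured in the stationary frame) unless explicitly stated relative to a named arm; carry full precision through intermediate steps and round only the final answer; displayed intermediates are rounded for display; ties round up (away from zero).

-1167.3904 rpm

recognized (axles ride arm R): planetary set, 13/29/71 teeth
normalise by the input: solve with ω_sun = 1, then scale by 3081 rpm
ring teeth: 13 + 2·29 = 71
13(ω_sun−ω_arm) = −71(ω_ring−ω_arm),  ω_ring = 0, ω_sun = 1
13(1−ω_arm) = −71(0−ω_arm)  ⇒  84·ω_arm = 13  ⇒  ω_arm = 13/84
sun–planet mesh: 13·(1−13/84) = −29·(ω_p−ω_arm)  ⇒  ω_p−ω_arm = -923/2436
scale: ω_p−ω_arm = -923/2436 × 3081 rpm = -1167.3904 rpm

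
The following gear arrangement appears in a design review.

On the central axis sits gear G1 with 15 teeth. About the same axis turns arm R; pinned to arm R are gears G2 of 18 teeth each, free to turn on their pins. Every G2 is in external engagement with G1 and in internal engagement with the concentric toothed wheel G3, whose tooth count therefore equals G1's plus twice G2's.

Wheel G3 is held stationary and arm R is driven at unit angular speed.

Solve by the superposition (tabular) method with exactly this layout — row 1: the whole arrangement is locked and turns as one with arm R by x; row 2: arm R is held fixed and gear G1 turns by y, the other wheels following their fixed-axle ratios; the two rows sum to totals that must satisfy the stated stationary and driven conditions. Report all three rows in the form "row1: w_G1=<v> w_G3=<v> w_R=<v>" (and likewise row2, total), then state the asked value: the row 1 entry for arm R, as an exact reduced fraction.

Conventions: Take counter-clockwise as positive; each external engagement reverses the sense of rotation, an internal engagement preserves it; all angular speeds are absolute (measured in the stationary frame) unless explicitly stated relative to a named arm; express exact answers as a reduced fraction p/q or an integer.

row1: w_G1=1 w_G3=1 w_R=1
row2: w_G1=17/5 w_G3=-1 w_R=0
total: w_G1=22/5 w_G3=0 w_R=1
asked value: 1

class = planetary set [G3 = 15+2·18 = 51; Willis about the carrier]
row 1 — lock + rotate with arm: ω_sun = ω_ring = ω_arm = x
row 2: sun turns y, ring = −(15/51)·y, arm 0
boundary: total ω_ring = x − (15/51)·y = 0 and total ω_arm = x = 1  ⇒  y = 17/5, x = 1
row 2 ring = −(15/51)·17/5 = -1
totals (row 1 + row 2): sun 1 + 17/5 = 22/5, ring 1 + (-1) = 0, arm 1 + 0 = 1
asked cell (row1, arm) = 1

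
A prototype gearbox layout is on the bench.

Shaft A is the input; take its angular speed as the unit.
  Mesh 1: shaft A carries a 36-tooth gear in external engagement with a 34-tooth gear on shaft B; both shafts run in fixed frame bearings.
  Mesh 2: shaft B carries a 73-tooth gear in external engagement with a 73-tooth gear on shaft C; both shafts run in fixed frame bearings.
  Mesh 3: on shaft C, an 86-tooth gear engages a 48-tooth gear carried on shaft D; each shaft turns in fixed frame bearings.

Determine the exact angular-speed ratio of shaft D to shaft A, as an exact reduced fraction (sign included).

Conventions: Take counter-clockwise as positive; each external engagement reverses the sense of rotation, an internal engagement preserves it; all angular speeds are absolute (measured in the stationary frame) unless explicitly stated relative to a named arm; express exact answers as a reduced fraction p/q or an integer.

class = fixed-axis compound train [3 meshes; 3 ratios multiply, 3 sense flips]
mesh 1 [36T→34T]: running ratio 18/17, sense −
mesh 2 [73T→73T]: running ratio 18/17, sense +
mesh 3 [86T→48T]: running ratio 129/68, sense −
ω_out/ω_in = -129/68

-129/68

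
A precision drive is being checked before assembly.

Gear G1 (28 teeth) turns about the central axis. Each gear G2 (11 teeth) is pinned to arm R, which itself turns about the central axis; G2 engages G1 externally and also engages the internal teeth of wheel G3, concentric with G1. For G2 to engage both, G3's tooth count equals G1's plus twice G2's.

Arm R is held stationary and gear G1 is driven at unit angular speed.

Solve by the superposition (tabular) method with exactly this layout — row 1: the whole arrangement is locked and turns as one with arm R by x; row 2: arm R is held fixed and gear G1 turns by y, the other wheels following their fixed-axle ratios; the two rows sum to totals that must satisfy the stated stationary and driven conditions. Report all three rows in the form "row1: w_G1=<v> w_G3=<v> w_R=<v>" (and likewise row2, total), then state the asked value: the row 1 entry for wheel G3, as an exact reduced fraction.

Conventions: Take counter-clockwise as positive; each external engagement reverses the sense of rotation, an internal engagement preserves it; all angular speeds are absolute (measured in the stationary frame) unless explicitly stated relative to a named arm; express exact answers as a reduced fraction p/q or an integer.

row1: w_G1=0 w_G3=0 w_R=0
row2: w_G1=1 w_G3=-14/25 w_R=0
total: w_G1=1 w_G3=-14/25 w_R=0
asked value: 0

planetary set (28T centre, 11T on arm, 50T internal) — Willis relation
row 1 (train locked, turned with arm): all members turn x
row 2 (arm held, sun turns y): ω_ring = −(28/50)·y, ω_arm = 0
boundary: total ω_arm = x = 0 and total ω_sun = x + y = 1  ⇒  y = 1, x = 0
row 2 ring = −(28/50)·1 = -14/25
totals (row 1 + row 2): sun 0 + 1 = 1, ring 0 + (-14/25) = -14/25, arm 0 + 0 = 0
asked cell (row1, ring) = 0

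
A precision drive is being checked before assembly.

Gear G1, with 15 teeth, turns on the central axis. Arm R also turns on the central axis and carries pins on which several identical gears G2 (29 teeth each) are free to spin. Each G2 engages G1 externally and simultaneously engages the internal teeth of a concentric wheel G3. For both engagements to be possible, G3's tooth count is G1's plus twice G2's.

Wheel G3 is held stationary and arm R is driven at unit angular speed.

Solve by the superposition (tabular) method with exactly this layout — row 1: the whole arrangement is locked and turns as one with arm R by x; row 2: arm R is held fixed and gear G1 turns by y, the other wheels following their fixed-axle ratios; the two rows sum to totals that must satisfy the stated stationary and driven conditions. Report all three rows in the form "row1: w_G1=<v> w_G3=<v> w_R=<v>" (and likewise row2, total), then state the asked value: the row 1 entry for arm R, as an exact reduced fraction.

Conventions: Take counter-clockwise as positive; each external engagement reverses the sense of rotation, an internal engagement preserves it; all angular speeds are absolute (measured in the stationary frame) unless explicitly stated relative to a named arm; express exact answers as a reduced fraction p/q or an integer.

class = planetary set [G3 = 15+2·29 = 73; Willis about the carrier]
row 1 — lock + rotate with arm: ω_sun = ω_ring = ω_arm = x
superposition row 2 [arm held]: sun y, ring −(15/73)·y, arm 0
boundary: total ω_ring = x − (15/73)·y = 0 and total ω_arm = x = 1  ⇒  y = 73/15, x = 1
row 2 ring = −(15/73)·73/15 = -1
totals (row 1 + row 2): sun 1 + 73/15 = 88/15, ring 1 + (-1) = 0, arm 1 + 0 = 1
asked cell (row1, arm) = 1

row1: w_G1=1 w_G3=1 w_R=1
row2: w_G1=73/15 w_G3=-1 w_R=0
total: w_G1=88/15 w_G3=0 w_R=1
asked value: 1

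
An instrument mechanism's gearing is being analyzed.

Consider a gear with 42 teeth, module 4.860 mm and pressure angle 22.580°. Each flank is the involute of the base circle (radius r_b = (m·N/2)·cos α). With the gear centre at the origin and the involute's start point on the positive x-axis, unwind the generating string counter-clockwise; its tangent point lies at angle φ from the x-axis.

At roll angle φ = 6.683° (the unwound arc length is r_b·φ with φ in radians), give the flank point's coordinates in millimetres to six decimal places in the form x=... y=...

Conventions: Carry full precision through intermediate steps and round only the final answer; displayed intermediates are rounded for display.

single-mesh involute tooth geometry (42T wheel at module 4.860)
pitch radius r_p = m·N/2 = 4.860·42/2 = 102.060000
base radius r_b = r_p·cos α = 102.060000·cos 22.580° = 94.236520
roll angle φ = 6.683° = 0.11664035 rad
x = r_b·(cos φ + φ·sin φ) = 94.875384
y = r_b·(sin φ − φ·cos φ) = 0.049780

x=94.875384 y=0.049780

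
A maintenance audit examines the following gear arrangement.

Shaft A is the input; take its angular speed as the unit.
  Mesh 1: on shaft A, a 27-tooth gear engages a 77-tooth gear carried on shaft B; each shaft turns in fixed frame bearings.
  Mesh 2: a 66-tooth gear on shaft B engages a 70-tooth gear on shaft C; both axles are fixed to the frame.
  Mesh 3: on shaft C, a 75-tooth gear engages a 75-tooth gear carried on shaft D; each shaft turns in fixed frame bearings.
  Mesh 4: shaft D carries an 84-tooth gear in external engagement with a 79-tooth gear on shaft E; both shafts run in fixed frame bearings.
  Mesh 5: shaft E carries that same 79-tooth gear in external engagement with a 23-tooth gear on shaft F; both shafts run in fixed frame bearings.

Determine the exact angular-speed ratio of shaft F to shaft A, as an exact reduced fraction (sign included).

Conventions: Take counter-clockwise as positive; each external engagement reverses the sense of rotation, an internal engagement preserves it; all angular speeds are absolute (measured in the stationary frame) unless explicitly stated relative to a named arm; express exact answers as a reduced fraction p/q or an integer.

-972/805

class = fixed-axis compound train [5 meshes; 5 ratios multiply, 5 sense flips]
mesh 1 [27T→77T]: running ratio 27/77, sense −
mesh 2 [66T→70T]: running ratio 81/245, sense +
mesh 3 [75T→75T]: running ratio 81/245, sense −
mesh 4 [84T→79T]: running ratio 972/2765, sense +
mesh 5 [79T→23T]: running ratio 972/805, sense −
ω_out/ω_in = -972/805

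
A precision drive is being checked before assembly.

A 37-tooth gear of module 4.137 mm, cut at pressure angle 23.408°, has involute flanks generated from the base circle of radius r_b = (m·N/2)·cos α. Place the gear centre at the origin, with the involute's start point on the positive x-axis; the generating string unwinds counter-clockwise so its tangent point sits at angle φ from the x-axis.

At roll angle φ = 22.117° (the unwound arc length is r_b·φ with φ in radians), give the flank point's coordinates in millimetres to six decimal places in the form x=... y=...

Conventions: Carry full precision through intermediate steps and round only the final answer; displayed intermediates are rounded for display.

topology: single-mesh involute geometry — m = 4.137, N = 37
pitch radius r_p = m·N/2 = 4.137·37/2 = 76.534500
base radius r_b = r_p·cos α = 76.534500·cos 23.408° = 70.235647
roll angle φ = 22.117° = 0.38601447 rad
x = r_b·(cos φ + φ·sin φ) = 75.275130
y = r_b·(sin φ − φ·cos φ) = 1.326667

x=75.275130 y=1.326667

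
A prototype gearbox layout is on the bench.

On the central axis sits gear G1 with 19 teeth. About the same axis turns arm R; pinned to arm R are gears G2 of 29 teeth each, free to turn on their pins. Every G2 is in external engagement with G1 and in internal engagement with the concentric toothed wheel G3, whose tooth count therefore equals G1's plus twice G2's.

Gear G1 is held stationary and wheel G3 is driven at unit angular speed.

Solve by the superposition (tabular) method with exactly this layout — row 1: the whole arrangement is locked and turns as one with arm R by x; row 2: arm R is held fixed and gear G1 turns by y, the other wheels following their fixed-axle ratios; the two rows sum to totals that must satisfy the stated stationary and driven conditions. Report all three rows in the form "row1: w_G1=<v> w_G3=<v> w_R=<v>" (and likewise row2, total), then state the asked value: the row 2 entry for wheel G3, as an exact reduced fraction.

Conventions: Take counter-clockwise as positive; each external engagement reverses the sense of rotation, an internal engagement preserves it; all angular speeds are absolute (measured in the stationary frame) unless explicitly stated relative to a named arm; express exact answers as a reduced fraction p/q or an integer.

row1: w_G1=77/96 w_G3=77/96 w_R=77/96
row2: w_G1=-77/96 w_G3=19/96 w_R=0
total: w_G1=0 w_G3=1 w_R=77/96
asked value: 19/96

topology: planetary set — G1 19T / G2 29T / G3 77T, arm = carrier (Willis)
superposition row 1 [locked train]: every member turns x
row 2 — arm fixed, fixed-axis ratios: sun y, ring −(19/77)·y, arm 0
boundary: total ω_sun = x + y = 0 and total ω_ring = x − (19/77)·y = 1  ⇒  y = -77/96, x = 77/96
row 2 ring = −(19/77)·(-77/96) = 19/96
totals (row 1 + row 2): sun 77/96 + (-77/96) = 0, ring 77/96 + 19/96 = 1, arm 77/96 + 0 = 77/96
asked cell (row2, ring) = 19/96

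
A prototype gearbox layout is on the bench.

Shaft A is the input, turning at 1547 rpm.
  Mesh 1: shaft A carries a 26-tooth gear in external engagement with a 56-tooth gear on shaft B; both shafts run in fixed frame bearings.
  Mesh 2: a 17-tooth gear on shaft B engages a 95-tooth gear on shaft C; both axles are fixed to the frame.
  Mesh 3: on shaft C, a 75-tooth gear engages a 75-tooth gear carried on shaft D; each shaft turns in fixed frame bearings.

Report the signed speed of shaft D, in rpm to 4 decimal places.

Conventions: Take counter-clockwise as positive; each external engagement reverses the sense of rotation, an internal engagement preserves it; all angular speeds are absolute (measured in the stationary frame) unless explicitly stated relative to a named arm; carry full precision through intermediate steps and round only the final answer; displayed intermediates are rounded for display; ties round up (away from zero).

class = fixed-axis compound train [3 meshes; 3 ratios multiply, 3 sense flips]
mesh 1 [26T→56T]: ω = 1547.0000×26/56 = 718.2500 rpm, sense flips to −
mesh 2 [17T→95T]: ω = 718.2500×17/95 = 128.5289 rpm, sense flips to +
mesh 3 [75T→75T]: ω = 128.5289×75/75 = 128.5289 rpm, sense flips to −
signed output speed = -128.5289 rpm

-128.5289 rpm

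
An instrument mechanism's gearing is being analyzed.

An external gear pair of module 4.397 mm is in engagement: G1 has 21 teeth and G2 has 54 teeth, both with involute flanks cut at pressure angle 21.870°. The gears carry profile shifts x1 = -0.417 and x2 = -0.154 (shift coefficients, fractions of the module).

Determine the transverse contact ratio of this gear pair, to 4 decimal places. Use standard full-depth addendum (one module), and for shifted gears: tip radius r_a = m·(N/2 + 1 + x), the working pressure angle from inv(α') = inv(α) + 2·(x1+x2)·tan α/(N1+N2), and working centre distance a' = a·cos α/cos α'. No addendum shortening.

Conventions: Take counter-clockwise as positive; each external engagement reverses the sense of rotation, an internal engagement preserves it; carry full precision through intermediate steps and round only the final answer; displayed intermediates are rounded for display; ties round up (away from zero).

topology: single-mesh involute geometry — m = 4.397, 21T/54T pair
base radii: r_b1 = 42.845819, r_b2 = 110.174962
tip radii: r_a1 = 48.731951, r_a2 = 122.438862
inv(α') = inv(21.870°) + 2·(-0.417-0.154)·tan α/(21+54) = 0.01357401  ⇒  α' = 19.40568°
a' = a·cos α / cos α' = 164.8875·cos 21.870°/cos 19.40568° = 162.237538
action lengths: √(r_a1²−r_b1²) = 23.217211, √(r_a2²−r_b2²) = 53.411165
base pitch p_b = π·m·cos α = 12.819439
CR = (23.217211 + 53.411165 − 162.237538·sin 19.40568°)/12.819439 = 1.772637
contact ratio ≈ 1.7726

1.7726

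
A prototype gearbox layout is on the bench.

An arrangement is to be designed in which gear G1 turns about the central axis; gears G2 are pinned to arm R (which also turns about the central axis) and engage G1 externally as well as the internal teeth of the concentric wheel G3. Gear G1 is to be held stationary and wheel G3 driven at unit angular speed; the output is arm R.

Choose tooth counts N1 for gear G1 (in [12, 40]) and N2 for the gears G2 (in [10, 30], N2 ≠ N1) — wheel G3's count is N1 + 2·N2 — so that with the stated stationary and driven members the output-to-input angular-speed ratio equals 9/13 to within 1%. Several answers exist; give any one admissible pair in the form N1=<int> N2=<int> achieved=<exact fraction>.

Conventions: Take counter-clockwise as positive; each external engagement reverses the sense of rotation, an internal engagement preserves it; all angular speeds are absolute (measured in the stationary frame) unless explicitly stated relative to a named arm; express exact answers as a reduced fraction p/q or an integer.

N1=16 N2=10 achieved=9/13

topology: planetary set — design target 9/13, arm = carrier (Willis)
Willis with ω_sun = 0: ω_arm/ω_ring = N3/(N1+N3); set equal to 9/13  ⇒  N3/N1 = (9/13)/(1 − 9/13) = 9/4
N3 = N1 + 2·N2  ⇒  N2/N1 = (N3/N1 − 1)/2 = (9/4 − 1)/2 = 5/8
smallest multiple with N1 ≥ 12 and N2 ≥ 10: k = 2  ⇒  N1 = 2·8 = 16, N2 = 2·5 = 10 (N1 ≤ 40, N2 ≤ 30, N2 ≠ N1 ✓), N3 = 16 + 2·10 = 36
check: N3/(N1+N3) with N1 = 16, N3 = 36 gives 9/13; |achieved − target| = 0 ≤ 9/1300 ✓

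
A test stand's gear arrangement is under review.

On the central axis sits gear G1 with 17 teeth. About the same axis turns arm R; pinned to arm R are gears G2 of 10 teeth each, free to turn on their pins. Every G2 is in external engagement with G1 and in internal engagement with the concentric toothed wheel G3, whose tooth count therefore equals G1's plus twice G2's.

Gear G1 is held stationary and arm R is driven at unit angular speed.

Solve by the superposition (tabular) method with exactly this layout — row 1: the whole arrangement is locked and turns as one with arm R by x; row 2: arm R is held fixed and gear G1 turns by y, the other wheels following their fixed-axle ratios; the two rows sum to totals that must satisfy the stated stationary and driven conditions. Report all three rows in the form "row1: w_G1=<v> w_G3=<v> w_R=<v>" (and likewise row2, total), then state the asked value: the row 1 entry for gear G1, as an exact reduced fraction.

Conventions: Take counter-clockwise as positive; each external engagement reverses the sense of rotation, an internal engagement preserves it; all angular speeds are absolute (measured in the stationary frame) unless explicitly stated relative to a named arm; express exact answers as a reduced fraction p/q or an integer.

recognized (axles ride arm R): planetary set, 17/10/37 teeth
row 1 — lock + rotate with arm: ω_sun = ω_ring = ω_arm = x
row 2 — arm fixed, fixed-axis ratios: sun y, ring −(17/37)·y, arm 0
boundary: total ω_sun = x + y = 0 and total ω_arm = x = 1  ⇒  y = -1, x = 1
row 2 ring = −(17/37)·(-1) = 17/37
totals (row 1 + row 2): sun 1 + (-1) = 0, ring 1 + 17/37 = 54/37, arm 1 + 0 = 1
asked cell (row1, sun) = 1

row1: w_G1=1 w_G3=1 w_R=1
row2: w_G1=-1 w_G3=17/37 w_R=0
total: w_G1=0 w_G3=54/37 w_R=1
asked value: 1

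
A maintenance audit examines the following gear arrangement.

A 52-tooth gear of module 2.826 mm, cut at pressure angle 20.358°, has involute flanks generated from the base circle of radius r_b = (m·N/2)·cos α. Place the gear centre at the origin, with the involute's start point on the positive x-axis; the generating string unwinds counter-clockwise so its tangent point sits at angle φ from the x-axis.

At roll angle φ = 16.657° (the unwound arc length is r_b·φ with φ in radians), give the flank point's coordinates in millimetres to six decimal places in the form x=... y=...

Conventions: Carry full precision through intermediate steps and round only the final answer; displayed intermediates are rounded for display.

x=71.736334 y=0.559449

single-mesh involute tooth geometry (52T wheel at module 2.826)
pitch radius r_p = m·N/2 = 2.826·52/2 = 73.476000
base radius r_b = r_p·cos α = 73.476000·cos 20.358° = 68.886487
roll angle φ = 16.657° = 0.29071949 rad
x = r_b·(cos φ + φ·sin φ) = 71.736334
y = r_b·(sin φ − φ·cos φ) = 0.559449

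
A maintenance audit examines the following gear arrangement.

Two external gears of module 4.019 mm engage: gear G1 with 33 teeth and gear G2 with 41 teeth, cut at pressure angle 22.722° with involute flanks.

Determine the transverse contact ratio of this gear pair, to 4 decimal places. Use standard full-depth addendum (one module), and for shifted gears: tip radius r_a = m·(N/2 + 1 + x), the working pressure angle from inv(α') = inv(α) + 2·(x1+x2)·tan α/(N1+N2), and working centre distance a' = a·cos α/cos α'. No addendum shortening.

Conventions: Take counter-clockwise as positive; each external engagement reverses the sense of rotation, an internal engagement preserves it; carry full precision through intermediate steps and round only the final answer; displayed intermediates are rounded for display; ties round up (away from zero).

1.5801

class = single-mesh tooth geometry [involute pair 33T × 41T, m = 4.019]
base radii: r_b1 = 61.166899, r_b2 = 75.995238
tip radii: r_a1 = 70.332500, r_a2 = 86.408500
no profile shift: α' = α, a' = a
action lengths: √(r_a1²−r_b1²) = 34.717014, √(r_a2²−r_b2²) = 41.123627
base pitch p_b = π·m·cos α = 11.646150
CR = (34.717014 + 41.123627 − 148.703000·sin 22.72200°)/11.646150 = 1.580143
contact ratio ≈ 1.5801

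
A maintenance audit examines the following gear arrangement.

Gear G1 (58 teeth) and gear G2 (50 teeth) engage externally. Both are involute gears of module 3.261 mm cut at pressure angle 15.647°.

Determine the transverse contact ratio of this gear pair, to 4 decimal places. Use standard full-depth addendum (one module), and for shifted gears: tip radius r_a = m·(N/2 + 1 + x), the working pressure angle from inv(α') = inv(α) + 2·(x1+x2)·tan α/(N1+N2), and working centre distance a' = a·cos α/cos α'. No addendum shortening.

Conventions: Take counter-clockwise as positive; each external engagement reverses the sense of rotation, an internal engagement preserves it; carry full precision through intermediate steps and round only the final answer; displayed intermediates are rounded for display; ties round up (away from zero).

single-mesh involute tooth geometry (58T engaging 50T at module 3.261)
base radii: r_b1 = 91.064429, r_b2 = 78.503818
tip radii: r_a1 = 97.830000, r_a2 = 84.786000
no profile shift: α' = α, a' = a
action lengths: √(r_a1²−r_b1²) = 35.748829, √(r_a2²−r_b2²) = 32.028369
base pitch p_b = π·m·cos α = 9.865081
CR = (35.748829 + 32.028369 − 176.094000·sin 15.64700°)/9.865081 = 2.056032
contact ratio ≈ 2.0560

2.0560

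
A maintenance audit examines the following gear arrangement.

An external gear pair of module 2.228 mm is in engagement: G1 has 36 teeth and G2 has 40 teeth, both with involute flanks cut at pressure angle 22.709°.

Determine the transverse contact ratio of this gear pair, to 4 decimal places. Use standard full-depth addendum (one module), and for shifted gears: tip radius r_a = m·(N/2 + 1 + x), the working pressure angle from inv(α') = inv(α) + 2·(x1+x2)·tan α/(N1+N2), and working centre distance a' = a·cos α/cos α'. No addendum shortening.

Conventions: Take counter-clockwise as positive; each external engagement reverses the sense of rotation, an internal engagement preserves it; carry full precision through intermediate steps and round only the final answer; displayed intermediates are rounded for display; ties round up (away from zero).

1.5858

class = single-mesh tooth geometry [involute pair 36T × 40T, m = 2.228]
base radii: r_b1 = 36.995036, r_b2 = 41.105596
tip radii: r_a1 = 42.332000, r_a2 = 46.788000
no profile shift: α' = α, a' = a
action lengths: √(r_a1²−r_b1²) = 20.575848, √(r_a2²−r_b2²) = 22.348310
base pitch p_b = π·m·cos α = 6.456852
CR = (20.575848 + 22.348310 − 84.664000·sin 22.70900°)/6.456852 = 1.585841
contact ratio ≈ 1.5858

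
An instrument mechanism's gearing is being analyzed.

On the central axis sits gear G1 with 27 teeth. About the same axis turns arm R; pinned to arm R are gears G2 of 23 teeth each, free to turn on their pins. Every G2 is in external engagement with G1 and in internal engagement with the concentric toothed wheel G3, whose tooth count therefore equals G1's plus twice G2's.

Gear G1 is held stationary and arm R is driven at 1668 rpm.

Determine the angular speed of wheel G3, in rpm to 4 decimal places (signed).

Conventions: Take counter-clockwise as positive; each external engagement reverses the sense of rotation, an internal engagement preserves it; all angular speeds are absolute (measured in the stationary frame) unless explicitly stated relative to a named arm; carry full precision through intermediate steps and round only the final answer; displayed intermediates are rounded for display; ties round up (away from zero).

topology: planetary set — G1 27T / G2 23T / G3 73T, arm = carrier (Willis)
normalise by the input: solve with ω_arm = 1, then scale by 1668 rpm
ring teeth: 27 + 2·23 = 73
27(ω_sun−ω_arm) = −73(ω_ring−ω_arm),  ω_sun = 0, ω_arm = 1
ω_ring = 1 − (27/73)(0−1) = 100/73
scale: ω_ring = 100/73 × 1668 rpm = +2284.9315 rpm

+2284.9315 rpm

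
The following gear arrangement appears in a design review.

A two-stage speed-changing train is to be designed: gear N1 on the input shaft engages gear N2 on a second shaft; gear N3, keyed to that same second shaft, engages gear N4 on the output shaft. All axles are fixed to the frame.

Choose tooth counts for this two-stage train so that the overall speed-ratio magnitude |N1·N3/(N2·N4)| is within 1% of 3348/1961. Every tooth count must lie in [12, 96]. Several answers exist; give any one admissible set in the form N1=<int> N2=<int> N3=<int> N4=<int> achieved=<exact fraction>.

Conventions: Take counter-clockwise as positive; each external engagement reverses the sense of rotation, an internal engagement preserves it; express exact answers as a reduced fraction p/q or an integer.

topology: fixed-axis compound train — 2 stages, target 3348/1961
target = 3348/1961 in lowest terms: an exact hit needs N1·N3 = k·3348 and N2·N4 = k·1961 for one integer k, every count in [12, 96]; additionally prefer no 1:1 stage (N1 ≠ N2, N3 ≠ N4)
k = 1: N1·N3 = 3348 = 36·93, N2·N4 = 1961 = 37·53
achieved = 36·93/(37·53) = 3348/1961; |achieved − target| = 0 ≤ 837/49025 ✓

N1=36 N2=37 N3=93 N4=53 achieved=3348/1961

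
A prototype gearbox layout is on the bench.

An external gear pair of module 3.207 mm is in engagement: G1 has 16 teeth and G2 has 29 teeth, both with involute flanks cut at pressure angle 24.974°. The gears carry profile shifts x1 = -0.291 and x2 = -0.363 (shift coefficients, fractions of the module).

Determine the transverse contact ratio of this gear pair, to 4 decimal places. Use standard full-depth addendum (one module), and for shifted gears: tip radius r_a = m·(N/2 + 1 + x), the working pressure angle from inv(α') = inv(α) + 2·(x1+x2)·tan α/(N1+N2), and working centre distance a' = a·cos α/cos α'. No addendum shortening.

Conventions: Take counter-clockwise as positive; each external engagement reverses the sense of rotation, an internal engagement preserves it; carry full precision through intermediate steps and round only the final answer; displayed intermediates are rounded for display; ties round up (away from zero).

topology: single-mesh involute geometry — m = 3.207, 16T/29T pair
base radii: r_b1 = 23.257150, r_b2 = 42.153585
tip radii: r_a1 = 27.929763, r_a2 = 48.544359
inv(α') = inv(24.974°) + 2·(-0.291-0.363)·tan α/(16+29) = 0.01633884  ⇒  α' = 20.60056°
a' = a·cos α / cos α' = 72.1575·cos 24.974°/cos 20.60056° = 69.879075
action lengths: √(r_a1²−r_b1²) = 15.465336, √(r_a2²−r_b2²) = 24.075507
base pitch p_b = π·m·cos α = 9.133062
CR = (15.465336 + 24.075507 − 69.879075·sin 20.60056°)/9.133062 = 1.637330
contact ratio ≈ 1.6373

1.6373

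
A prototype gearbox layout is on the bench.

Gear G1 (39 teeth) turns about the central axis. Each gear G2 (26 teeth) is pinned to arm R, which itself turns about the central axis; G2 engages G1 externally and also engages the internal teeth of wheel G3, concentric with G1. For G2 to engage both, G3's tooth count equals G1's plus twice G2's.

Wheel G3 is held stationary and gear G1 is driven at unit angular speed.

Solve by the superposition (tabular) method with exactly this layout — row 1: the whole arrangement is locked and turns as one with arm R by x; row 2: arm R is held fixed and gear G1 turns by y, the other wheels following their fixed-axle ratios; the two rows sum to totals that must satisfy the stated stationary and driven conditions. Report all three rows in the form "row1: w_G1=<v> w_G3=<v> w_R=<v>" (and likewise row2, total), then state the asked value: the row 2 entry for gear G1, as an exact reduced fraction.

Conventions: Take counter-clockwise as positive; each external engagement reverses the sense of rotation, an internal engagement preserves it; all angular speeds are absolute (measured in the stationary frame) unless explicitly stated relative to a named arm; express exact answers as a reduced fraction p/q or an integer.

planetary set (39T centre, 26T on arm, 91T internal) — Willis relation
row 1: whole set turns with the arm by x
row 2 (arm held, sun turns y): ω_ring = −(39/91)·y, ω_arm = 0
boundary: total ω_ring = x − (39/91)·y = 0 and total ω_sun = x + y = 1  ⇒  y = 7/10, x = 3/10
row 2 ring = −(39/91)·7/10 = -3/10
totals (row 1 + row 2): sun 3/10 + 7/10 = 1, ring 3/10 + (-3/10) = 0, arm 3/10 + 0 = 3/10
asked cell (row2, sun) = 7/10

row1: w_G1=3/10 w_G3=3/10 w_R=3/10
row2: w_G1=7/10 w_G3=-3/10 w_R=0
total: w_G1=1 w_G3=0 w_R=3/10
asked value: 7/10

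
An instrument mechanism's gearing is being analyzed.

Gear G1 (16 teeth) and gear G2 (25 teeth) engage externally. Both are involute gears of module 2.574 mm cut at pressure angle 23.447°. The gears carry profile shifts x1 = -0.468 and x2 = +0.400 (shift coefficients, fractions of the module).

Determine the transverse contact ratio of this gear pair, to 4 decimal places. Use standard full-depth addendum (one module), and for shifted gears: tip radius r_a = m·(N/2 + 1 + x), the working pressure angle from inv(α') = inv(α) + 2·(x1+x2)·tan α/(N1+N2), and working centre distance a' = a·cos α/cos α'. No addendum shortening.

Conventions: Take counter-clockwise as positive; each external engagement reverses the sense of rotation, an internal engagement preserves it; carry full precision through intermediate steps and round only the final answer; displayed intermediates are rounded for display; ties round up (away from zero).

recognized (one external pair, fixed centres): single-mesh tooth geometry, m = 2.574, N1 = 16, N2 = 25
base radii: r_b1 = 18.891688, r_b2 = 29.518263
tip radii: r_a1 = 21.961368, r_a2 = 35.778600
inv(α') = inv(23.447°) + 2·(-0.468+0.400)·tan α/(16+25) = 0.02304690  ⇒  α' = 22.99930°
a' = a·cos α / cos α' = 52.7670·cos 23.447°/cos 22.99930° = 52.590382
action lengths: √(r_a1²−r_b1²) = 11.198473, √(r_a2²−r_b2²) = 20.218317
base pitch p_b = π·m·cos α = 7.418749
CR = (11.198473 + 20.218317 − 52.590382·sin 22.99930°)/7.418749 = 1.465029
contact ratio ≈ 1.4650

1.4650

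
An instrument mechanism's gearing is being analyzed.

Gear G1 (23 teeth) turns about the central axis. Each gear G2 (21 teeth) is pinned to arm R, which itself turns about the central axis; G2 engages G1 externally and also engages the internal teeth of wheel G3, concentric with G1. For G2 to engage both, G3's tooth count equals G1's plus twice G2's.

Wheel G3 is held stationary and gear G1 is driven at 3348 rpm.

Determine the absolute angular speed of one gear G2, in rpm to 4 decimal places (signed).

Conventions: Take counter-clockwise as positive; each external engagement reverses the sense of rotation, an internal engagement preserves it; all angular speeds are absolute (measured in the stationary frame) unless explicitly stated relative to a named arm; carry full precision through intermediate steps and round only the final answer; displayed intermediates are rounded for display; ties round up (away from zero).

class = planetary set [G3 = 23+2·21 = 65; Willis about the carrier]
normalise by the input: solve with ω_sun = 1, then scale by 3348 rpm
ring teeth: 23 + 2·21 = 65
23(ω_sun−ω_arm) = −65(ω_ring−ω_arm),  ω_ring = 0, ω_sun = 1
23(1−ω_arm) = −65(0−ω_arm)  ⇒  88·ω_arm = 23  ⇒  ω_arm = 23/88
sun–planet mesh: 23·(1−23/88) = −21·(ω_p−ω_arm)  ⇒  ω_p−ω_arm = -1495/1848
ω_p = 23/88 − 1495/1848 = -23/42
scale: ω_p = -23/42 × 3348 rpm = -1833.4286 rpm

-1833.4286 rpm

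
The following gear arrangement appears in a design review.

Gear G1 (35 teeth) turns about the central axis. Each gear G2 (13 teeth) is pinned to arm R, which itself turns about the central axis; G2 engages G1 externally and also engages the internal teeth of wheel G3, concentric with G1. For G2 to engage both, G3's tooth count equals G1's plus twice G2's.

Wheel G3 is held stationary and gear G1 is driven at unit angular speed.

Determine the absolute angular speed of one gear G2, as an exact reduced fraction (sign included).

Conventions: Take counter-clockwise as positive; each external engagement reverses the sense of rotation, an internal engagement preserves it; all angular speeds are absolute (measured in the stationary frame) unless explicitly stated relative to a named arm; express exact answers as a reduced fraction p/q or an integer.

-35/26

class = planetary set [G3 = 35+2·13 = 61; Willis about the carrier]
ring teeth: 35 + 2·13 = 61
35(ω_sun−ω_arm) = −61(ω_ring−ω_arm),  ω_ring = 0, ω_sun = 1
35(1−ω_arm) = −61(0−ω_arm)  ⇒  96·ω_arm = 35  ⇒  ω_arm = 35/96
sun–planet mesh: 35·(1−35/96) = −13·(ω_p−ω_arm)  ⇒  ω_p−ω_arm = -2135/1248
ω_p = 35/96 − 2135/1248 = -35/26
exact speed ratio = -35/26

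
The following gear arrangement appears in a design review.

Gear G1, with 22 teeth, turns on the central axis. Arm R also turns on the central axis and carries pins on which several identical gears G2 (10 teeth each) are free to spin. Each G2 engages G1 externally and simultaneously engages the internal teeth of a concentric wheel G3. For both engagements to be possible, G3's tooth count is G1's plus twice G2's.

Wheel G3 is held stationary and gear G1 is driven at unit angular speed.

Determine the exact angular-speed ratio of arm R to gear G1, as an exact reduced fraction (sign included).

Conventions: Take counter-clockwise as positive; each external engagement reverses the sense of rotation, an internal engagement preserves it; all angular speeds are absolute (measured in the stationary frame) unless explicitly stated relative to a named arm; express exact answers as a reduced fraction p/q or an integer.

11/32

class = planetary set [G3 = 22+2·10 = 42; Willis about the carrier]
ring teeth: 22 + 2·10 = 42
22(ω_sun−ω_arm) = −42(ω_ring−ω_arm),  ω_ring = 0, ω_sun = 1
22(1−ω_arm) = −42(0−ω_arm)  ⇒  64·ω_arm = 22  ⇒  ω_arm = 11/32
ω_out/ω_in = 11/32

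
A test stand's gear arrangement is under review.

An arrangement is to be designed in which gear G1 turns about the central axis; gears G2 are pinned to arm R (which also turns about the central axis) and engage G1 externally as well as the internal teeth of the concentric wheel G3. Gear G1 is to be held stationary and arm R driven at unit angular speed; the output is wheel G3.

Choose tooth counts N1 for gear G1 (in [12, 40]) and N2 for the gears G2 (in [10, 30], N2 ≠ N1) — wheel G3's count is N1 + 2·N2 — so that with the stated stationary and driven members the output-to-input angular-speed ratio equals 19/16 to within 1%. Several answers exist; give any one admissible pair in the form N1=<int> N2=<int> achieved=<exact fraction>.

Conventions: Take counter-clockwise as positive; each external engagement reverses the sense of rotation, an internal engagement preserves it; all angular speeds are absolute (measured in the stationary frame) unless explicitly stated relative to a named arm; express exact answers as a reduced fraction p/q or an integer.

N1=12 N2=26 achieved=19/16

design class (target 19/16): planetary set
Willis with ω_sun = 0: ω_ring/ω_arm = (N1+N3)/N3; set equal to 19/16  ⇒  N3/N1 = 1/(19/16 − 1) = 16/3
N3 = N1 + 2·N2  ⇒  N2/N1 = (N3/N1 − 1)/2 = (16/3 − 1)/2 = 13/6
smallest multiple with N1 ≥ 12 and N2 ≥ 10: k = 2  ⇒  N1 = 2·6 = 12, N2 = 2·13 = 26 (N1 ≤ 40, N2 ≤ 30, N2 ≠ N1 ✓), N3 = 12 + 2·26 = 64
check: (N1+N3)/N3 with N1 = 12, N3 = 64 gives 19/16; |achieved − target| = 0 ≤ 19/1600 ✓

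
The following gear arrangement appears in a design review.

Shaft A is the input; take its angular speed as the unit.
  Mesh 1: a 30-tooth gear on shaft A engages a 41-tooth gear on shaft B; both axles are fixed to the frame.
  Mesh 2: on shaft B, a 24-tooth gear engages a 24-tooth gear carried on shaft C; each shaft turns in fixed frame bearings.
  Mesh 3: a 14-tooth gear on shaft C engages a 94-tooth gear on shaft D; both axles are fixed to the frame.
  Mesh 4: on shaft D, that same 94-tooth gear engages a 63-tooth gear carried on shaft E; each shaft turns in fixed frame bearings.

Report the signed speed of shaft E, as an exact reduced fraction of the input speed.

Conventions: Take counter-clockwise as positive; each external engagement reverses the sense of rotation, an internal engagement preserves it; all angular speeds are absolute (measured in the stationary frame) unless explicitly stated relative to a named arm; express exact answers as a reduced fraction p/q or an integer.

4-mesh fixed-axis compound train (all bearings frame-fixed)
mesh 1 [30T→41T]: |ω|/ω_in = 1×30/41 = 30/41, sense flips to −
mesh 2 [24T→24T]: |ω|/ω_in = (30/41)×24/24 = 30/41, sense flips to +
mesh 3 [14T→94T]: |ω|/ω_in = (30/41)×14/94 = 210/1927, sense flips to −
mesh 4 [94T→63T]: |ω|/ω_in = (210/1927)×94/63 = 20/123, sense flips to +
signed output speed (× input speed) = 20/123

20/123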